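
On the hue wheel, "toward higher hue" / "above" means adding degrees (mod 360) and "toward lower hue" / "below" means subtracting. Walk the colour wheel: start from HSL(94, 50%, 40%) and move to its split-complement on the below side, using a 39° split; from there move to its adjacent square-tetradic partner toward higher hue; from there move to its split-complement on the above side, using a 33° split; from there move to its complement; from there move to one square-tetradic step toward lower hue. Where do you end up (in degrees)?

94 + 141 = 235°   (split-comp 39° ↓)
235 + 90 = 325°   (square ↑)
325 + 213 = 538 → 538 − 360 = 178°   (split-comp 33° ↑)
178 + 180 = 358°   (complement)
358 − 90 = 268°   (square ↓)

268°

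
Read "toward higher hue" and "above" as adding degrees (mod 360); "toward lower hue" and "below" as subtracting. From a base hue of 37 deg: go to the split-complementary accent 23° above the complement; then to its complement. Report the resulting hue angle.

+203° (split-comp 23° ↑): 37 + 203 = 240°
+180° (complement): 240 + 180 = 420 → 420 − 360 = 60°

60°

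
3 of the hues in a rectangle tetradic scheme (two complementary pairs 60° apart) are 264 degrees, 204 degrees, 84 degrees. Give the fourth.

A rectangular tetradic uses two complementary pairs 60° apart: offsets 0°, 60°, 180°, 240°.
Among {84°, 204°, 264°}, 264° and 84° are a 180° pair.
The remaining hue 204° needs its own complement: 204 + 180 = 384 → 384 − 360 = 24°

24°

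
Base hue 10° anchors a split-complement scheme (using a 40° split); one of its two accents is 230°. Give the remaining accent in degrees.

Split-complementary hues sit 40° either side of the complement.
Complement of the base 10°: 10 + 180 = 190°
The given accent 230° is 40° one side of 190°; the other accent sits 40° the other side: 190 − 40 = 150°

150°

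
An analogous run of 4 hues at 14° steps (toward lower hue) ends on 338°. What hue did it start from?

3 steps of 14° (toward lower hue) give a net shift of −42°.
Start = end − shift: 338 + 42 = 380 → 380 − 360 = 20°

20°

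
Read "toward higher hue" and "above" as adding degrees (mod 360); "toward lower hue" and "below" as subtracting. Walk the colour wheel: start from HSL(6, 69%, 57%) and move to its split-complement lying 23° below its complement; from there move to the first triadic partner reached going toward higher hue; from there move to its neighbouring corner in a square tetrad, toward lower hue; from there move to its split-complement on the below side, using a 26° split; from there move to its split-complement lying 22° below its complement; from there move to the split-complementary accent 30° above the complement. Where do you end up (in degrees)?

355°

split-comp 23° ↓ +157°: 6 + 157 = 163°
triadic ↑ +120°: 163 + 120 = 283°
square ↓ −90°: 283 − 90 = 193°
split-comp 26° ↓ +154°: 193 + 154 = 347°
split-comp 22° ↓ +158°: 347 + 158 = 505 → 505 − 360 = 145°
split-comp 30° ↑ +210°: 145 + 210 = 355°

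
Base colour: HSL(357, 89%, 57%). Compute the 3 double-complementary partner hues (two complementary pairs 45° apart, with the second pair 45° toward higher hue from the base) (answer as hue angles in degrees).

A rectangular tetradic uses two complementary pairs 45° apart: offsets 0°, 45°, 180°, 225°.
357 + 45 = 402 → 402 − 360 = 42°
357 + 180 = 537 → 537 − 360 = 177°
357 + 225 = 582 → 582 − 360 = 222°

42°, 177°, and 222°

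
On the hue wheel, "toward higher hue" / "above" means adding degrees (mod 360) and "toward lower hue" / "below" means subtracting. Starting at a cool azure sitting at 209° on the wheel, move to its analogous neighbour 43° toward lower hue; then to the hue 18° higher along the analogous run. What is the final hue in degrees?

184°

209 − 43 = 166°   (analog 43° ↓)
166 + 18 = 184°   (analog 18° ↑)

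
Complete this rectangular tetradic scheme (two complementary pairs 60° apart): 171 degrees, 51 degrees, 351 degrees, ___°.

A rectangular tetradic uses two complementary pairs 60° apart: offsets 0°, 60°, 180°, 240°.
Among {51°, 171°, 351°}, 351° and 171° are a 180° pair.
The remaining hue 51° needs its own complement: 51 + 180 = 231°

231°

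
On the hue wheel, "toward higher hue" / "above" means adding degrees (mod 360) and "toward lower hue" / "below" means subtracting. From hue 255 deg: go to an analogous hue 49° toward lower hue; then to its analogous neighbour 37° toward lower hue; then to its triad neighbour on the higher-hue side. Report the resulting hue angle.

289°

255 − 49 = 206°   (analog 49° ↓)
206 − 37 = 169°   (analog 37° ↓)
169 + 120 = 289°   (triadic ↑)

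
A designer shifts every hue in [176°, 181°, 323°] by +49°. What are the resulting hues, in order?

225°, 230°, 12°

176 + 49 = 225°
181 + 49 = 230°
323 + 49 = 372 → 372 − 360 = 12°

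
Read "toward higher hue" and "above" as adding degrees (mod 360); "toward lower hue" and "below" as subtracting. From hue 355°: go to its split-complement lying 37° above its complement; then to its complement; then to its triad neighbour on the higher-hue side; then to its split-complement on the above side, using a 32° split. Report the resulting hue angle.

355 + 217 = 572 → 572 − 360 = 212°   (split-comp 37° ↑)
212 + 180 = 392 → 392 − 360 = 32°   (complement)
32 + 120 = 152°   (triadic ↑)
152 + 212 = 364 → 364 − 360 = 4°   (split-comp 32° ↑)

4°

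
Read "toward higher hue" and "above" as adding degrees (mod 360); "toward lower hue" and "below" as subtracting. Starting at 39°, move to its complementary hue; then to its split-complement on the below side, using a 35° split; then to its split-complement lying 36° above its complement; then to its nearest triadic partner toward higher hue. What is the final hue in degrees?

340°

39 + 180 = 219°   (complement)
219 + 145 = 364 → 364 − 360 = 4°   (split-comp 35° ↓)
4 + 216 = 220°   (split-comp 36° ↑)
220 + 120 = 340°   (triadic ↑)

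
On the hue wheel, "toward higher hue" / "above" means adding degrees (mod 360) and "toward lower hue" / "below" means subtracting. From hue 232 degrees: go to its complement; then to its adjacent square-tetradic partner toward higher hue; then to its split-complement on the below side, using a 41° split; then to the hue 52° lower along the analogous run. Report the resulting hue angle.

229°

232 + 180 = 412 → 412 − 360 = 52°   (complement)
52 + 90 = 142°   (square ↑)
142 + 139 = 281°   (split-comp 41° ↓)
281 − 52 = 229°   (analog 52° ↓)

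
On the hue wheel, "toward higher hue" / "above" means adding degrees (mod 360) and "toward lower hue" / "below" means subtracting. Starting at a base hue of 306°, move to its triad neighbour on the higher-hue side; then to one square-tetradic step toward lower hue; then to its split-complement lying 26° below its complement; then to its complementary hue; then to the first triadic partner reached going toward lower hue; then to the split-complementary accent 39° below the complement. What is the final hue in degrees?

331°

triadic ↑ +120°: 306 + 120 = 426 → 426 − 360 = 66°
square ↓ −90°: 66 − 90 = -24 → -24 + 360 = 336°
split-comp 26° ↓ +154°: 336 + 154 = 490 → 490 − 360 = 130°
complement +180°: 130 + 180 = 310°
triadic ↓ −120°: 310 − 120 = 190°
split-comp 39° ↓ +141°: 190 + 141 = 331°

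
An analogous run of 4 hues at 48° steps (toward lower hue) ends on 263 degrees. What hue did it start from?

47°

3 steps of 48° (toward lower hue) give a net shift of −144°.
Start = end − shift: 263 + 144 = 407 → 407 − 360 = 47°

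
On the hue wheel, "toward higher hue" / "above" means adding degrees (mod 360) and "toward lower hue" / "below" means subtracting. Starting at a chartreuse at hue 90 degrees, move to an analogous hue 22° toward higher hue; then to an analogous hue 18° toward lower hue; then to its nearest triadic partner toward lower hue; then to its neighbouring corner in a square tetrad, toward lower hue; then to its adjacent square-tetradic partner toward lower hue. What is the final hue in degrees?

90 + 22 = 112°   (analog 22° ↑)
112 − 18 = 94°   (analog 18° ↓)
94 − 120 = -26 → -26 + 360 = 334°   (triadic ↓)
334 − 90 = 244°   (square ↓)
244 − 90 = 154°   (square ↓)

154°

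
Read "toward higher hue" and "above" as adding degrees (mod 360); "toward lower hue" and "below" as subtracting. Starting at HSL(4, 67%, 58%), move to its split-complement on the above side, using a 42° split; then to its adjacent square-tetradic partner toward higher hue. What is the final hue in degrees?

316°

+222° (split-comp 42° ↑): 4 + 222 = 226°
+90° (square ↑): 226 + 90 = 316°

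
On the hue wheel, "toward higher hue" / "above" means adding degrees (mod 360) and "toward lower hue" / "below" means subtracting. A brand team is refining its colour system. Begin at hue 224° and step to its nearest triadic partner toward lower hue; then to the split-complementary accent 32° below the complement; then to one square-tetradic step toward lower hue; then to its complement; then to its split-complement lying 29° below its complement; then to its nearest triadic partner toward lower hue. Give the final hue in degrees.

13°

triadic ↓ −120°: 224 − 120 = 104°
split-comp 32° ↓ +148°: 104 + 148 = 252°
square ↓ −90°: 252 − 90 = 162°
complement +180°: 162 + 180 = 342°
split-comp 29° ↓ +151°: 342 + 151 = 493 → 493 − 360 = 133°
triadic ↓ −120°: 133 − 120 = 13°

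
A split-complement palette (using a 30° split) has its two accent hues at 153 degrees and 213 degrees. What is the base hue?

3°

The accents sit 30° either side of the complement, so the complement is their short-arc midpoint on the wheel.
Short-arc midpoint of 153° and 213°: 183°.
Base is 180° from the complement: 183 − 180 = 3°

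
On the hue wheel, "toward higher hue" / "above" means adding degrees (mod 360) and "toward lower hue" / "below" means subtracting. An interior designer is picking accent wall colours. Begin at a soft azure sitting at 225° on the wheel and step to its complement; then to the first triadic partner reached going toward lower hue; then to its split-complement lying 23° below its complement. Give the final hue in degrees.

225 + 180 = 405 → 405 − 360 = 45°   (complement)
45 − 120 = -75 → -75 + 360 = 285°   (triadic ↓)
285 + 157 = 442 → 442 − 360 = 82°   (split-comp 23° ↓)

82°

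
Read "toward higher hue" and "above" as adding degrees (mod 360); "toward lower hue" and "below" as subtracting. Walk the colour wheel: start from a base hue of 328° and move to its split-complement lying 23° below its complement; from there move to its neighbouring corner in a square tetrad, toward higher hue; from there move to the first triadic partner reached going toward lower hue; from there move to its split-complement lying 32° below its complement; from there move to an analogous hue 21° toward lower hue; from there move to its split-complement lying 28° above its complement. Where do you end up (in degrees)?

328 + 157 = 485 → 485 − 360 = 125°   (split-comp 23° ↓)
125 + 90 = 215°   (square ↑)
215 − 120 = 95°   (triadic ↓)
95 + 148 = 243°   (split-comp 32° ↓)
243 − 21 = 222°   (analog 21° ↓)
222 + 208 = 430 → 430 − 360 = 70°   (split-comp 28° ↑)

70°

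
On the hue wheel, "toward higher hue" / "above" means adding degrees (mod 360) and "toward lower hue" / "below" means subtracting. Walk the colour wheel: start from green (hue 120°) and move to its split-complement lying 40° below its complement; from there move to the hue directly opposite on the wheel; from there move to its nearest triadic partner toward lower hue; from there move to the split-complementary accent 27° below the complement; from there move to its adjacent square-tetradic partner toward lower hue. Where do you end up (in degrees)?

23°

120 + 140 = 260°   (split-comp 40° ↓)
260 + 180 = 440 → 440 − 360 = 80°   (complement)
80 − 120 = -40 → -40 + 360 = 320°   (triadic ↓)
320 + 153 = 473 → 473 − 360 = 113°   (split-comp 27° ↓)
113 − 90 = 23°   (square ↓)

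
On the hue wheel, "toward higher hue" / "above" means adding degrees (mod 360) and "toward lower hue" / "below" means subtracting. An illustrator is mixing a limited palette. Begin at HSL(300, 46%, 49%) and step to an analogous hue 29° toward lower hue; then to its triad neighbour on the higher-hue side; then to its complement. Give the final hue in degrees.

211°

−29° (analog 29° ↓): 300 − 29 = 271°
+120° (triadic ↑): 271 + 120 = 391 → 391 − 360 = 31°
+180° (complement): 31 + 180 = 211°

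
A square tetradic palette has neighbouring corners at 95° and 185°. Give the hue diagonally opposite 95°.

275°

A square tetradic scheme places four hues 90° apart; opposite corners are 180° apart.
95 + 180 = 275°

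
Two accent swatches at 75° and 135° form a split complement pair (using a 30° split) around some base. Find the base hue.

The accents sit 30° either side of the complement, so the complement is their short-arc midpoint on the wheel.
Short-arc midpoint of 75° and 135°: 105°.
Base is 180° from the complement: 105 − 180 = -75 → -75 + 360 = 285°

285°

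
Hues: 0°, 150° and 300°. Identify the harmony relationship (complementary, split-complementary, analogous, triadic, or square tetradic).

Sort the hues: 0°, 150°, 300°.
Successive gaps around the wheel: 150°, 150°, 60°.
Two 150° gaps and one 60° gap — a base hue opposite a pair of accents 30° either side of its complement — is the split-complementary pattern.

split-complementary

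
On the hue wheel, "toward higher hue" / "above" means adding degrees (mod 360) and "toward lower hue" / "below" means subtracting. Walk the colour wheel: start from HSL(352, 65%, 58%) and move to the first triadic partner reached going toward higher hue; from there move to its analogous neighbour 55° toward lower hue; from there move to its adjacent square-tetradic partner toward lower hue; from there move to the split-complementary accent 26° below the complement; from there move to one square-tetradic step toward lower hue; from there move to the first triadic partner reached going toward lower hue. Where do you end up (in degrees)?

271°

352 + 120 = 472 → 472 − 360 = 112°   (triadic ↑)
112 − 55 = 57°   (analog 55° ↓)
57 − 90 = -33 → -33 + 360 = 327°   (square ↓)
327 + 154 = 481 → 481 − 360 = 121°   (split-comp 26° ↓)
121 − 90 = 31°   (square ↓)
31 − 120 = -89 → -89 + 360 = 271°   (triadic ↓)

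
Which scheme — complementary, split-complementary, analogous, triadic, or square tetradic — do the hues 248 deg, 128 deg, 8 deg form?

triadic

Sort the hues: 8°, 128°, 248°.
Successive gaps around the wheel: 120°, 120°, 120°.
Three hues equally spaced 120° apart form a triad.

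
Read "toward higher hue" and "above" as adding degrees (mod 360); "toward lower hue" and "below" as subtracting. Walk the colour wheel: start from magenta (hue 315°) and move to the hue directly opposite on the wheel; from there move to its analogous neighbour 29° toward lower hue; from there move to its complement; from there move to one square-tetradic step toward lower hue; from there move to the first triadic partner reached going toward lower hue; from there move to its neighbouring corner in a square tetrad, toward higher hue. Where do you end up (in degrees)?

315 + 180 = 495 → 495 − 360 = 135°   (complement)
135 − 29 = 106°   (analog 29° ↓)
106 + 180 = 286°   (complement)
286 − 90 = 196°   (square ↓)
196 − 120 = 76°   (triadic ↓)
76 + 90 = 166°   (square ↑)

166°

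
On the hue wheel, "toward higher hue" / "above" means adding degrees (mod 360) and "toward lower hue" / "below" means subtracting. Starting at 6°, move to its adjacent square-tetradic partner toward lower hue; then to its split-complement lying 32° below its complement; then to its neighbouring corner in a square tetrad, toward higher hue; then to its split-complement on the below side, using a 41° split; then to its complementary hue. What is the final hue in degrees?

113°

−90° (square ↓): 6 − 90 = -84 → -84 + 360 = 276°
+148° (split-comp 32° ↓): 276 + 148 = 424 → 424 − 360 = 64°
+90° (square ↑): 64 + 90 = 154°
+139° (split-comp 41° ↓): 154 + 139 = 293°
+180° (complement): 293 + 180 = 473 → 473 − 360 = 113°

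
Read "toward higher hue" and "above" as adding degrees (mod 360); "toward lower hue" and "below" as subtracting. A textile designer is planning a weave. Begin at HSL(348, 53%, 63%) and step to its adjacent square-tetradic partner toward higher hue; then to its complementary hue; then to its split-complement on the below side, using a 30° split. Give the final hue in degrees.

48°

348 + 90 = 438 → 438 − 360 = 78°   (square ↑)
78 + 180 = 258°   (complement)
258 + 150 = 408 → 408 − 360 = 48°   (split-comp 30° ↓)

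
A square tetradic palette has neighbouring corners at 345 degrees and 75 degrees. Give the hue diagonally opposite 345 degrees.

165°

A square tetradic scheme places four hues 90° apart; opposite corners are 180° apart.
345 + 180 = 525 → 525 − 360 = 165°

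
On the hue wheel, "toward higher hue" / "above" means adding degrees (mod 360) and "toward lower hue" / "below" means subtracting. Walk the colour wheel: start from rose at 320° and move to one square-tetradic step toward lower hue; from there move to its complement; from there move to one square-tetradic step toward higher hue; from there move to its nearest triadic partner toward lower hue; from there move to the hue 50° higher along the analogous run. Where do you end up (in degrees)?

70°

square ↓ −90°: 320 − 90 = 230°
complement +180°: 230 + 180 = 410 → 410 − 360 = 50°
square ↑ +90°: 50 + 90 = 140°
triadic ↓ −120°: 140 − 120 = 20°
analog 50° ↑ +50°: 20 + 50 = 70°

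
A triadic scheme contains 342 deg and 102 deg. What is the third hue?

222°

A triad spaces three hues 120° apart.
The full set is {102°, 222°, 342°}.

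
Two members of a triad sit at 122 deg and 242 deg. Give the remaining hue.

2°

A triad spaces three hues 120° apart.
The full set is {2°, 122°, 242°}.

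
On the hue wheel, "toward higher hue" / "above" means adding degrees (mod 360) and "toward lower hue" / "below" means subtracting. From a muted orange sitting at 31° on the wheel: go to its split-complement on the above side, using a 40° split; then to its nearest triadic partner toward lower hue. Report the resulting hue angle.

+220° (split-comp 40° ↑): 31 + 220 = 251°
−120° (triadic ↓): 251 − 120 = 131°

131°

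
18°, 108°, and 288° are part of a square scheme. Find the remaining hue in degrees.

198°

A square tetradic scheme places four hues every 90°.
The full set through 18° is {18°, 108°, 198°, 288°}.
Given {18°, 108°, 288°}, the missing hue is 198°.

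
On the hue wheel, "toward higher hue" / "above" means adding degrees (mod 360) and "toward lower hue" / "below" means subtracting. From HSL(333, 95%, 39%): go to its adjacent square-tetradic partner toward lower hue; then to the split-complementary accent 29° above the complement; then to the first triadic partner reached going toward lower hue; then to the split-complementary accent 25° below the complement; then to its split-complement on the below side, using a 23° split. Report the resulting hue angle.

284°

−90° (square ↓): 333 − 90 = 243°
+209° (split-comp 29° ↑): 243 + 209 = 452 → 452 − 360 = 92°
−120° (triadic ↓): 92 − 120 = -28 → -28 + 360 = 332°
+155° (split-comp 25° ↓): 332 + 155 = 487 → 487 − 360 = 127°
+157° (split-comp 23° ↓): 127 + 157 = 284°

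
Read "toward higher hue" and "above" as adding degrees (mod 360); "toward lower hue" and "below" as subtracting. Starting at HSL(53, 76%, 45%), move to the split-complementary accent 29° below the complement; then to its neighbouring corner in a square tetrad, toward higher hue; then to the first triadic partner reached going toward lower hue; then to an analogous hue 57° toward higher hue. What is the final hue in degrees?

+151° (split-comp 29° ↓): 53 + 151 = 204°
+90° (square ↑): 204 + 90 = 294°
−120° (triadic ↓): 294 − 120 = 174°
+57° (analog 57° ↑): 174 + 57 = 231°

231°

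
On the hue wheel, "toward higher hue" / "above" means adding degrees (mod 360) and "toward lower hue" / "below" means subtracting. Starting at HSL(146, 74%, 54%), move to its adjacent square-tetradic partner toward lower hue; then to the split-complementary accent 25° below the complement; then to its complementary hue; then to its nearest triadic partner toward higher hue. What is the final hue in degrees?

151°

square ↓ −90°: 146 − 90 = 56°
split-comp 25° ↓ +155°: 56 + 155 = 211°
complement +180°: 211 + 180 = 391 → 391 − 360 = 31°
triadic ↑ +120°: 31 + 120 = 151°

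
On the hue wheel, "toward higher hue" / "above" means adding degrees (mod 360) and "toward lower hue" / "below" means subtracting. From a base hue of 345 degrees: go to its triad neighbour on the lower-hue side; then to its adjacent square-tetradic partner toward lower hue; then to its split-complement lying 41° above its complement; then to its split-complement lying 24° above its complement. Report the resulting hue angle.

345 − 120 = 225°   (triadic ↓)
225 − 90 = 135°   (square ↓)
135 + 221 = 356°   (split-comp 41° ↑)
356 + 204 = 560 → 560 − 360 = 200°   (split-comp 24° ↑)

200°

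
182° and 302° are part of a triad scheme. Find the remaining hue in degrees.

62°

A triad places three hues 120° apart.
The full set through 182° is {62°, 182°, 302°}.
Given {182°, 302°}, the missing hue is 62°.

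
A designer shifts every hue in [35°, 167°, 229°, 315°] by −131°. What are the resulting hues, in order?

35 − 131 = -96 → -96 + 360 = 264°
167 − 131 = 36°
229 − 131 = 98°
315 − 131 = 184°

264°, 36°, 98°, 184°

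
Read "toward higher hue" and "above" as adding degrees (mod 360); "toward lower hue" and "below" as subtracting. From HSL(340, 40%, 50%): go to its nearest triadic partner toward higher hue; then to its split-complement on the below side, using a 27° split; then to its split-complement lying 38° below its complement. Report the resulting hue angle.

340 + 120 = 460 → 460 − 360 = 100°   (triadic ↑)
100 + 153 = 253°   (split-comp 27° ↓)
253 + 142 = 395 → 395 − 360 = 35°   (split-comp 38° ↓)

35°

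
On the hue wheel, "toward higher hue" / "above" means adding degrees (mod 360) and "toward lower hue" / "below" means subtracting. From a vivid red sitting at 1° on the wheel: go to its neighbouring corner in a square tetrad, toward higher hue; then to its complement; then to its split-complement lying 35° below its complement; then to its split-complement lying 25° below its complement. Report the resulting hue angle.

211°

square ↑ +90°: 1 + 90 = 91°
complement +180°: 91 + 180 = 271°
split-comp 35° ↓ +145°: 271 + 145 = 416 → 416 − 360 = 56°
split-comp 25° ↓ +155°: 56 + 155 = 211°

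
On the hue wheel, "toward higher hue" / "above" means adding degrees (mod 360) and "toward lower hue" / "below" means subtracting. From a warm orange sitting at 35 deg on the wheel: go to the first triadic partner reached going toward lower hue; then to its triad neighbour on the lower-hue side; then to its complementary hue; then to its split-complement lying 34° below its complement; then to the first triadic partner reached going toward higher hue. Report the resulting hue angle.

triadic ↓ −120°: 35 − 120 = -85 → -85 + 360 = 275°
triadic ↓ −120°: 275 − 120 = 155°
complement +180°: 155 + 180 = 335°
split-comp 34° ↓ +146°: 335 + 146 = 481 → 481 − 360 = 121°
triadic ↑ +120°: 121 + 120 = 241°

241°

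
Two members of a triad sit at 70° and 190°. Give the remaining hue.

A triad spaces three hues 120° apart.
The full set is {70°, 190°, 310°}.

310°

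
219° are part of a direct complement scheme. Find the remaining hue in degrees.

The complement sits 180° across the wheel.
The full set through 219° is {39°, 219°}.
Given {219°}, the missing hue is 39°.

39°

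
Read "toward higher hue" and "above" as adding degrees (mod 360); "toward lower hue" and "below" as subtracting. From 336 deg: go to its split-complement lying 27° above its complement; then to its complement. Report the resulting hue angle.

+207° (split-comp 27° ↑): 336 + 207 = 543 → 543 − 360 = 183°
+180° (complement): 183 + 180 = 363 → 363 − 360 = 3°

3°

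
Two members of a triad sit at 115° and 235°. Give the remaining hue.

355°

A triad spaces three hues 120° apart.
The full set is {115°, 235°, 355°}.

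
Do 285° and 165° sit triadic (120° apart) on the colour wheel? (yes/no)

yes

Angular distance: |285 − 165| = 120 = 120°.
Triadic (120° apart) requires 120°.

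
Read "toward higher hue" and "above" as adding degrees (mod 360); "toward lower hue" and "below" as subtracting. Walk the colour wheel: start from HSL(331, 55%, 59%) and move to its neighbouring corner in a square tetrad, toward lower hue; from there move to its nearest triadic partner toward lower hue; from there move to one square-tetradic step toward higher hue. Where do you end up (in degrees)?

211°

square ↓ −90°: 331 − 90 = 241°
triadic ↓ −120°: 241 − 120 = 121°
square ↑ +90°: 121 + 90 = 211°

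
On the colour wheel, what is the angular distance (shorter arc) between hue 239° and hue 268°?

29°

|239 − 268| = 29.
29 ≤ 180, so the shorter arc is 29°.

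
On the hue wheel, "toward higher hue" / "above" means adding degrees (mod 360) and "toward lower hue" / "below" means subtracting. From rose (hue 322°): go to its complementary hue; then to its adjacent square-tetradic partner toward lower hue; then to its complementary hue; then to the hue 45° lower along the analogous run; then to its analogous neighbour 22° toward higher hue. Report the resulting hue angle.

+180° (complement): 322 + 180 = 502 → 502 − 360 = 142°
−90° (square ↓): 142 − 90 = 52°
+180° (complement): 52 + 180 = 232°
−45° (analog 45° ↓): 232 − 45 = 187°
+22° (analog 22° ↑): 187 + 22 = 209°

209°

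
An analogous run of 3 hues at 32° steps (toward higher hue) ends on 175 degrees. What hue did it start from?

2 steps of 32° (toward higher hue) give a net shift of +64°.
Start = end − shift: 175 − 64 = 111°

111°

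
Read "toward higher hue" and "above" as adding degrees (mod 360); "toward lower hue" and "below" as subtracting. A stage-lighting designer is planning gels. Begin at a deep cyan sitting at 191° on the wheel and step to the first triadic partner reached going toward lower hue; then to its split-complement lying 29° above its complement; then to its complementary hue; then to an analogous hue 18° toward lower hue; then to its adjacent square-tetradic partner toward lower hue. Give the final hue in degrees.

triadic ↓ −120°: 191 − 120 = 71°
split-comp 29° ↑ +209°: 71 + 209 = 280°
complement +180°: 280 + 180 = 460 → 460 − 360 = 100°
analog 18° ↓ −18°: 100 − 18 = 82°
square ↓ −90°: 82 − 90 = -8 → -8 + 360 = 352°

352°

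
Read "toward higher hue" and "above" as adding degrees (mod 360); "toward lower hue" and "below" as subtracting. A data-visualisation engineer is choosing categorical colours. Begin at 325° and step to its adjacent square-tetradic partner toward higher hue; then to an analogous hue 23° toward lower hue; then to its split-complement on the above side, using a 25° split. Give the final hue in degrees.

325 + 90 = 415 → 415 − 360 = 55°   (square ↑)
55 − 23 = 32°   (analog 23° ↓)
32 + 205 = 237°   (split-comp 25° ↑)

237°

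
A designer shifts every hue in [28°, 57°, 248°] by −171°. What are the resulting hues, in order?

28 − 171 = -143 → -143 + 360 = 217°
57 − 171 = -114 → -114 + 360 = 246°
248 − 171 = 77°

217°, 246°, 77°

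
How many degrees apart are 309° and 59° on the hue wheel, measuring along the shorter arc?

|309 − 59| = 250.
The shorter arc is 360 − 250 = 110°.

110°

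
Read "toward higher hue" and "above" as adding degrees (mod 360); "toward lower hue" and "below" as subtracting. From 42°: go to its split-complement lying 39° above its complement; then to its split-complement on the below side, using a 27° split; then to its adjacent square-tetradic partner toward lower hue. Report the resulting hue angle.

+219° (split-comp 39° ↑): 42 + 219 = 261°
+153° (split-comp 27° ↓): 261 + 153 = 414 → 414 − 360 = 54°
−90° (square ↓): 54 − 90 = -36 → -36 + 360 = 324°

324°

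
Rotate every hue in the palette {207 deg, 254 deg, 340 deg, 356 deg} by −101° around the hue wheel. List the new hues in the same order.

106°, 153°, 239°, 255°

207 − 101 = 106°
254 − 101 = 153°
340 − 101 = 239°
356 − 101 = 255°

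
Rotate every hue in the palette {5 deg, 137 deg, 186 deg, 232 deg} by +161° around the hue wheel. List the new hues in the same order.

5 + 161 = 166°
137 + 161 = 298°
186 + 161 = 347°
232 + 161 = 393 → 393 − 360 = 33°

166°, 298°, 347°, 33°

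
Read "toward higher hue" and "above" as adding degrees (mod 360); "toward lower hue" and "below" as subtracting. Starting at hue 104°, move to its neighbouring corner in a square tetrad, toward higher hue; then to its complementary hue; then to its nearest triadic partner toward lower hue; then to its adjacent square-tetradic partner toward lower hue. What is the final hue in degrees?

+90° (square ↑): 104 + 90 = 194°
+180° (complement): 194 + 180 = 374 → 374 − 360 = 14°
−120° (triadic ↓): 14 − 120 = -106 → -106 + 360 = 254°
−90° (square ↓): 254 − 90 = 164°

164°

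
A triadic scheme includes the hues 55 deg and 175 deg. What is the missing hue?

295°

A triad places three hues 120° apart.
The full set through 55° is {55°, 175°, 295°}.
Given {55°, 175°}, the missing hue is 295°.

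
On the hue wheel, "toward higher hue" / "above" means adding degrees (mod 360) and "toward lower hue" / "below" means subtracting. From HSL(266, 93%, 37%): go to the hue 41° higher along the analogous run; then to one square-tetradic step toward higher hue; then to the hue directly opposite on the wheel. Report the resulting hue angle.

217°

analog 41° ↑ +41°: 266 + 41 = 307°
square ↑ +90°: 307 + 90 = 397 → 397 − 360 = 37°
complement +180°: 37 + 180 = 217°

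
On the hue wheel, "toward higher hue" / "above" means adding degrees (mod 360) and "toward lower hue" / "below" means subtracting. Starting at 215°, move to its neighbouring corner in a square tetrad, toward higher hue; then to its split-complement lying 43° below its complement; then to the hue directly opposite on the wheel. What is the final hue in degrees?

+90° (square ↑): 215 + 90 = 305°
+137° (split-comp 43° ↓): 305 + 137 = 442 → 442 − 360 = 82°
+180° (complement): 82 + 180 = 262°

262°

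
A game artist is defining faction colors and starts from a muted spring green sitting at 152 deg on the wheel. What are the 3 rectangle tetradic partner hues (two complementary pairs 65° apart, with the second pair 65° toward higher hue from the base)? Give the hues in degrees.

217°, 332°, and 37°

A rectangular tetradic uses two complementary pairs 65° apart: offsets 0°, 65°, 180°, 245°.
152 + 65 = 217°
152 + 180 = 332°
152 + 245 = 397 → 397 − 360 = 37°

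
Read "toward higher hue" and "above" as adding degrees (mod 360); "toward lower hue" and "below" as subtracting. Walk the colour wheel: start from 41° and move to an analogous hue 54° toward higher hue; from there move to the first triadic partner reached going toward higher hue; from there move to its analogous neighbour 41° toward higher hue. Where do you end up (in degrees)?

256°

analog 54° ↑ +54°: 41 + 54 = 95°
triadic ↑ +120°: 95 + 120 = 215°
analog 41° ↑ +41°: 215 + 41 = 256°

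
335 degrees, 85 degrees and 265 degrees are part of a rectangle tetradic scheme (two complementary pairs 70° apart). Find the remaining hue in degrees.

155°

A rectangular tetradic uses two complementary pairs 70° apart: offsets 0°, 70°, 180°, 250°.
Among {85°, 265°, 335°}, 85° and 265° are a 180° pair.
The remaining hue 335° needs its own complement: 335 + 180 = 515 → 515 − 360 = 155°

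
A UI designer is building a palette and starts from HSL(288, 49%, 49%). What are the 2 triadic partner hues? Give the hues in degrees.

48° and 168°

288 + 120 = 408 → 408 − 360 = 48°
288 + 240 = 528 → 528 − 360 = 168°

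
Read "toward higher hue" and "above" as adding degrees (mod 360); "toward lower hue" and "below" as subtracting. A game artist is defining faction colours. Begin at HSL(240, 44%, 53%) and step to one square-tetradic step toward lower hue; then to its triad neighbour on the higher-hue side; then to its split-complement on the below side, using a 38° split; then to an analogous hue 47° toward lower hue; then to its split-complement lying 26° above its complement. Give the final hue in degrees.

−90° (square ↓): 240 − 90 = 150°
+120° (triadic ↑): 150 + 120 = 270°
+142° (split-comp 38° ↓): 270 + 142 = 412 → 412 − 360 = 52°
−47° (analog 47° ↓): 52 − 47 = 5°
+206° (split-comp 26° ↑): 5 + 206 = 211°

211°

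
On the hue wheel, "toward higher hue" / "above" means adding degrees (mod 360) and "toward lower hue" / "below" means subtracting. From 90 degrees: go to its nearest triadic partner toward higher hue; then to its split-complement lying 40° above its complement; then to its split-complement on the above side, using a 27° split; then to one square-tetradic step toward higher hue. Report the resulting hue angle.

+120° (triadic ↑): 90 + 120 = 210°
+220° (split-comp 40° ↑): 210 + 220 = 430 → 430 − 360 = 70°
+207° (split-comp 27° ↑): 70 + 207 = 277°
+90° (square ↑): 277 + 90 = 367 → 367 − 360 = 7°

7°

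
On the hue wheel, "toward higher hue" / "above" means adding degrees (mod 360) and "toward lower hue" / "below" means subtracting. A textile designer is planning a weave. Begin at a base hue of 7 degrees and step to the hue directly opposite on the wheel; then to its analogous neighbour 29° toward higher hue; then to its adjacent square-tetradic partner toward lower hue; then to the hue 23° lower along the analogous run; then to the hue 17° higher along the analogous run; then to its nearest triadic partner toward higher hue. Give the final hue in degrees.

240°

7 + 180 = 187°   (complement)
187 + 29 = 216°   (analog 29° ↑)
216 − 90 = 126°   (square ↓)
126 − 23 = 103°   (analog 23° ↓)
103 + 17 = 120°   (analog 17° ↑)
120 + 120 = 240°   (triadic ↑)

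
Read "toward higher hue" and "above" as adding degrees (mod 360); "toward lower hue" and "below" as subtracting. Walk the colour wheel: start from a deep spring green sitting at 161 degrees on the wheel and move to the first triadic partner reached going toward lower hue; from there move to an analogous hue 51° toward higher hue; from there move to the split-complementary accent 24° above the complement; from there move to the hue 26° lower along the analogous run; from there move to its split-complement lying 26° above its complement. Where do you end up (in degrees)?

161 − 120 = 41°   (triadic ↓)
41 + 51 = 92°   (analog 51° ↑)
92 + 204 = 296°   (split-comp 24° ↑)
296 − 26 = 270°   (analog 26° ↓)
270 + 206 = 476 → 476 − 360 = 116°   (split-comp 26° ↑)

116°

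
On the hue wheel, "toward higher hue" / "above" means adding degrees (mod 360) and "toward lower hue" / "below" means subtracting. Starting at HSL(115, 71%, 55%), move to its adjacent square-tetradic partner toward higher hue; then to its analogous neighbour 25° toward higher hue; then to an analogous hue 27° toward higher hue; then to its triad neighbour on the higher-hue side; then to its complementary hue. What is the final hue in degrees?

197°

square ↑ +90°: 115 + 90 = 205°
analog 25° ↑ +25°: 205 + 25 = 230°
analog 27° ↑ +27°: 230 + 27 = 257°
triadic ↑ +120°: 257 + 120 = 377 → 377 − 360 = 17°
complement +180°: 17 + 180 = 197°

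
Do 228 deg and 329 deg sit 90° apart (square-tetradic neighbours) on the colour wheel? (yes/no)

no

Angular distance: |228 − 329| = 101 = 101°.
90° apart (square-tetradic neighbours) requires 90°.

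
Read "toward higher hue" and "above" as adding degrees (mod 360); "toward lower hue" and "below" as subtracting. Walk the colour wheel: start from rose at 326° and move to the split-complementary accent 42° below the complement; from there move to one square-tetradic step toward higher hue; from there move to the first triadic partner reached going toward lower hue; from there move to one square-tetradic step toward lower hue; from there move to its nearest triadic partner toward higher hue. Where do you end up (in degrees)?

split-comp 42° ↓ +138°: 326 + 138 = 464 → 464 − 360 = 104°
square ↑ +90°: 104 + 90 = 194°
triadic ↓ −120°: 194 − 120 = 74°
square ↓ −90°: 74 − 90 = -16 → -16 + 360 = 344°
triadic ↑ +120°: 344 + 120 = 464 → 464 − 360 = 104°

104°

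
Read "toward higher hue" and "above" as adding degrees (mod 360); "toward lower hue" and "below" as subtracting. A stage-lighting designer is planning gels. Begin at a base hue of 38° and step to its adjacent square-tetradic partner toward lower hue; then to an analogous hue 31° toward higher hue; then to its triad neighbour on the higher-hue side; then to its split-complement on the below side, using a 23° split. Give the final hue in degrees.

−90° (square ↓): 38 − 90 = -52 → -52 + 360 = 308°
+31° (analog 31° ↑): 308 + 31 = 339°
+120° (triadic ↑): 339 + 120 = 459 → 459 − 360 = 99°
+157° (split-comp 23° ↓): 99 + 157 = 256°

256°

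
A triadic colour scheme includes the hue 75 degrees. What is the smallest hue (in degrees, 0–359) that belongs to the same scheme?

75°

A triad places three hues 120° apart.
The full set through 75° is {75°, 195°, 315°}.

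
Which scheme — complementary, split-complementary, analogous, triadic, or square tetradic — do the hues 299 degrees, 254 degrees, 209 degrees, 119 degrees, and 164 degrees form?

analogous

Sort the hues: 119°, 164°, 209°, 254°, 299°.
Successive gaps around the wheel: 45°, 45°, 45°, 45°, 180°.
A run of hues at equal small steps (45°) with one large closing gap is an analogous group.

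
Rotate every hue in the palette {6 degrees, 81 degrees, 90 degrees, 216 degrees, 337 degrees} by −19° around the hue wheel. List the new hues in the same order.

6 − 19 = -13 → -13 + 360 = 347°
81 − 19 = 62°
90 − 19 = 71°
216 − 19 = 197°
337 − 19 = 318°

347°, 62°, 71°, 197°, 318°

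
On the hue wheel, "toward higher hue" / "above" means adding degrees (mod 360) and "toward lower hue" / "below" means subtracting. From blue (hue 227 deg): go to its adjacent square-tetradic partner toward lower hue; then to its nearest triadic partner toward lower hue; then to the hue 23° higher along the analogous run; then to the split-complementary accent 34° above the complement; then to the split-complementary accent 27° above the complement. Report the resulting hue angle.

square ↓ −90°: 227 − 90 = 137°
triadic ↓ −120°: 137 − 120 = 17°
analog 23° ↑ +23°: 17 + 23 = 40°
split-comp 34° ↑ +214°: 40 + 214 = 254°
split-comp 27° ↑ +207°: 254 + 207 = 461 → 461 − 360 = 101°

101°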